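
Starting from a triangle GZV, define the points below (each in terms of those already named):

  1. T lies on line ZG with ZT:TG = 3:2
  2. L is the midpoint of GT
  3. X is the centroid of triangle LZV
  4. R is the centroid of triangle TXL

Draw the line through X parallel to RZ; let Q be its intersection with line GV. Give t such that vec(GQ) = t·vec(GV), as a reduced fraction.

t = 2/5

Assign G = (0, 0), Z = (1, 0), V = (0, 1) — the answer is frame-independent, so this choice is without loss of generality.
1. T lies on line ZG with ZT:TG = 3:2 ⇒ T = (2/5, 0)
2. L is the midpoint of GT ⇒ L = (1/5, 0)
3. X is the centroid of triangle LZV ⇒ X = (2/5, 1/3)
4. R is the centroid of triangle TXL ⇒ R = (1/3, 1/9)
through X parallel to RZ: direction (2/3, -1/9); meets GV at Q = (0, 2/5)
Q = G + t·(V−G) with t = 2/5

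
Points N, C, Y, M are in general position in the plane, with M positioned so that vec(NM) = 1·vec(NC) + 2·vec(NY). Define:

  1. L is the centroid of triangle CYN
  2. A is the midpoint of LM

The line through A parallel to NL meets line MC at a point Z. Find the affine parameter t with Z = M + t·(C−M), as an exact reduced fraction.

Assign N = (0, 0), C = (1, 0), Y = (0, 1), M = (1, 2) — the answer is frame-independent, so this choice is without loss of generality.
1. L is the centroid of triangle CYN ⇒ L = (1/3, 1/3)
2. A is the midpoint of LM ⇒ A = (2/3, 7/6)
through A parallel to NL: direction (1/3, 1/3); meets MC at Z = (1, 3/2)
Z = M + t·(C−M) with t = 1/4

t = 1/4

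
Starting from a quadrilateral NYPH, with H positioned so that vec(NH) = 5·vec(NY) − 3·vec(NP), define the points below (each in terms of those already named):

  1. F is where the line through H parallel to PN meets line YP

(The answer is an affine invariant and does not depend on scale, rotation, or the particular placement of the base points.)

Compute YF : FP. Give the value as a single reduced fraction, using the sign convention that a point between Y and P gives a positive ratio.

Set N = (0, 0), Y = (1, 0), P = (0, 1), H = (5, -3); any affine frame gives the same invariant.
1. F is where the line through H parallel to PN meets line YP ⇒ F = (5, -4)
F = Y + t·(P−Y) with t = -4, so YF:FP = t:(1−t) = -4:5

YF:FP = -4/5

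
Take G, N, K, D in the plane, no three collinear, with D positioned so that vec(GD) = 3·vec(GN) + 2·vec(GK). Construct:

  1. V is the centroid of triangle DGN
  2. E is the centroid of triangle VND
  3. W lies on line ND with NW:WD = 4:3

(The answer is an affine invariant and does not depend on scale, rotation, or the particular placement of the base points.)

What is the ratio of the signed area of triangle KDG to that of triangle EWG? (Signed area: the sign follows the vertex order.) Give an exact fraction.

Work in coordinates with G = (0, 0), N = (1, 0), K = (0, 1), D = (3, 2).
1. V is the centroid of triangle DGN ⇒ V = (4/3, 2/3)
2. E is the centroid of triangle VND ⇒ E = (16/9, 8/9)
3. W lies on line ND with NW:WD = 4:3 ⇒ W = (15/7, 8/7)
2·[KDG] = -3, 2·[EWG] = 8/63
[KDG]:[EWG] = -3:8/63 = -189/8

[KDG]:[EWG] = -189/8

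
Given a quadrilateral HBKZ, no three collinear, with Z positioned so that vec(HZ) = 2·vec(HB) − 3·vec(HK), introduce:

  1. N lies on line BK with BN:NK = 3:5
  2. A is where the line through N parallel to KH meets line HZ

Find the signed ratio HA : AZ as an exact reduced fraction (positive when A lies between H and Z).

HA:AZ = 5/11

Work in coordinates with H = (0, 0), B = (1, 0), K = (0, 1), Z = (2, -3).
1. N lies on line BK with BN:NK = 3:5 ⇒ N = (5/8, 3/8)
2. A is where the line through N parallel to KH meets line HZ ⇒ A = (5/8, -15/16)
A = H + t·(Z−H) with t = 5/16, so HA:AZ = t:(1−t) = 5/16:11/16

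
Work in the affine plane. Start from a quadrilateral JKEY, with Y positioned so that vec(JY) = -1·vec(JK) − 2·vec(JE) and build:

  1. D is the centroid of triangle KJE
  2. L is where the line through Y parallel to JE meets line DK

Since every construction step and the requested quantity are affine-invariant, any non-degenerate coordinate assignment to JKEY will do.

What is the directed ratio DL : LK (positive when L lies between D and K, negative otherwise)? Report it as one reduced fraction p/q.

Work in coordinates with J = (0, 0), K = (1, 0), E = (0, 1), Y = (-1, -2).
1. D is the centroid of triangle KJE ⇒ D = (1/3, 1/3)
2. L is where the line through Y parallel to JE meets line DK ⇒ L = (-1, 1)
L = D + t·(K−D) with t = -2, so DL:LK = t:(1−t) = -2:3

DL:LK = -2/3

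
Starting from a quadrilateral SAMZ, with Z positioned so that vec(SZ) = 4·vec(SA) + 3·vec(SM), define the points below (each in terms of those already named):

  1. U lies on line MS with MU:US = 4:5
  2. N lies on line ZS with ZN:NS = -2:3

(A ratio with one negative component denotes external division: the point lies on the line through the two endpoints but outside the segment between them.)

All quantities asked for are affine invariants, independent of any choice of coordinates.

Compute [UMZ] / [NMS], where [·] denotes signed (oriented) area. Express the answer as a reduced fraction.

Choose coordinates S = (0, 0), A = (1, 0), M = (0, 1), Z = (4, 3).
1. U lies on line MS with MU:US = 4:5 ⇒ U = (0, 5/9)
2. N lies on line ZS with ZN:NS = -2:3 ⇒ N = (12, 9)
2·[UMZ] = -16/9, 2·[NMS] = 12
[UMZ]:[NMS] = -16/9:12 = -4/27

[UMZ]:[NMS] = -4/27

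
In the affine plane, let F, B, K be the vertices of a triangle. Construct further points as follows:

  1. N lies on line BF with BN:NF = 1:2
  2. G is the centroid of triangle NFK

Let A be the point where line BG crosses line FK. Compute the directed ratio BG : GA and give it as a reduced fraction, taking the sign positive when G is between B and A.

BG:GA = 7/2

Assign F = (0, 0), B = (1, 0), K = (0, 1) — the answer is frame-independent, so this choice is without loss of generality.
1. N lies on line BF with BN:NF = 1:2 ⇒ N = (2/3, 0)
2. G is the centroid of triangle NFK ⇒ G = (2/9, 1/3)
line BG meets FK at A = (0, 3/7)
G = B + t·(A−B) with t = 7/9, so BG:GA = 7/9:2/9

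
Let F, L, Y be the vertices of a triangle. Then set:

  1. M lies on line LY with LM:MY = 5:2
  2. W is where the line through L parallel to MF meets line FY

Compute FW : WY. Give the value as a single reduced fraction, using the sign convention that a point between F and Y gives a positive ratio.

Assign F = (0, 0), L = (1, 0), Y = (0, 1) — the answer is frame-independent, so this choice is without loss of generality.
1. M lies on line LY with LM:MY = 5:2 ⇒ M = (2/7, 5/7)
2. W is where the line through L parallel to MF meets line FY ⇒ W = (0, -5/2)
W = F + t·(Y−F) with t = -5/2, so FW:WY = t:(1−t) = -5/2:7/2

FW:WY = -5/7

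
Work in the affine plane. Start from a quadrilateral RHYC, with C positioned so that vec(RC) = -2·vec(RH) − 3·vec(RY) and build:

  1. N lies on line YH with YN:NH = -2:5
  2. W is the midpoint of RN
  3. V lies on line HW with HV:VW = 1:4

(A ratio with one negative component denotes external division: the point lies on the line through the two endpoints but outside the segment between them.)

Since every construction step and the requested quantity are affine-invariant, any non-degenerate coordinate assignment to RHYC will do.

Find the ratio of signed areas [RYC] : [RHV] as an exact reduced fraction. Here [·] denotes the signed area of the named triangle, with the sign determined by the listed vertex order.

[RYC]:[RHV] = 12

Choose coordinates R = (0, 0), H = (1, 0), Y = (0, 1), C = (-2, -3).
1. N lies on line YH with YN:NH = -2:5 ⇒ N = (-2/3, 5/3)
2. W is the midpoint of RN ⇒ W = (-1/3, 5/6)
3. V lies on line HW with HV:VW = 1:4 ⇒ V = (11/15, 1/6)
2·[RYC] = 2, 2·[RHV] = 1/6
[RYC]:[RHV] = 2:1/6 = 12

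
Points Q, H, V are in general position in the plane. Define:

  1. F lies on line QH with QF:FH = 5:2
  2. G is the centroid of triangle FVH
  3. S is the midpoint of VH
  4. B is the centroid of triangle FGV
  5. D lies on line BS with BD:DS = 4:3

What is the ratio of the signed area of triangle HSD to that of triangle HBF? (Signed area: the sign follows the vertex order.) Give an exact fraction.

[HSD]:[HBF] = 3/14

Set Q = (0, 0), H = (1, 0), V = (0, 1); any affine frame gives the same invariant.
1. F lies on line QH with QF:FH = 5:2 ⇒ F = (5/7, 0)
2. G is the centroid of triangle FVH ⇒ G = (4/7, 1/3)
3. S is the midpoint of VH ⇒ S = (1/2, 1/2)
4. B is the centroid of triangle FGV ⇒ B = (3/7, 4/9)
5. D lies on line BS with BD:DS = 4:3 ⇒ D = (23/49, 10/21)
2·[HSD] = 4/147, 2·[HBF] = 8/63
[HSD]:[HBF] = 4/147:8/63 = 3/14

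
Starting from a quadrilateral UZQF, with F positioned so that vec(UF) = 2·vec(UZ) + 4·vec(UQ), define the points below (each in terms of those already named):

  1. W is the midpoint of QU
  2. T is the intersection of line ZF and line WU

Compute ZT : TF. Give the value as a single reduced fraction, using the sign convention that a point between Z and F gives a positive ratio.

Choose coordinates U = (0, 0), Z = (1, 0), Q = (0, 1), F = (2, 4).
1. W is the midpoint of QU ⇒ W = (0, 1/2)
2. T is the intersection of line ZF and line WU ⇒ T = (0, -4)
T = Z + t·(F−Z) with t = -1, so ZT:TF = t:(1−t) = -1:2

ZT:TF = -1/2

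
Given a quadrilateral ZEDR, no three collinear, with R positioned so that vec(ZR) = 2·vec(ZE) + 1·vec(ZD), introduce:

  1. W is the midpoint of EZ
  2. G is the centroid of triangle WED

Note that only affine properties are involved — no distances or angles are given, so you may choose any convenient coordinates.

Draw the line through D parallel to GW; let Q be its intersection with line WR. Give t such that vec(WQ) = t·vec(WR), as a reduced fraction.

t = -1/3

Work in coordinates with Z = (0, 0), E = (1, 0), D = (0, 1), R = (2, 1).
1. W is the midpoint of EZ ⇒ W = (1/2, 0)
2. G is the centroid of triangle WED ⇒ G = (1/2, 1/3)
through D parallel to GW: direction (0, -1/3); meets WR at Q = (0, -1/3)
Q = W + t·(R−W) with t = -1/3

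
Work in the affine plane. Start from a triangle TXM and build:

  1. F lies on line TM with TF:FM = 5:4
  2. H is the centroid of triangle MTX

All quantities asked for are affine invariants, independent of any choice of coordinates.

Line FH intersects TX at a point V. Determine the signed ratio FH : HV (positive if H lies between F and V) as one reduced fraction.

Assign T = (0, 0), X = (1, 0), M = (0, 1) — the answer is frame-independent, so this choice is without loss of generality.
1. F lies on line TM with TF:FM = 5:4 ⇒ F = (0, 5/9)
2. H is the centroid of triangle MTX ⇒ H = (1/3, 1/3)
line FH meets TX at V = (5/6, 0)
H = F + t·(V−F) with t = 2/5, so FH:HV = 2/5:3/5

FH:HV = 2/3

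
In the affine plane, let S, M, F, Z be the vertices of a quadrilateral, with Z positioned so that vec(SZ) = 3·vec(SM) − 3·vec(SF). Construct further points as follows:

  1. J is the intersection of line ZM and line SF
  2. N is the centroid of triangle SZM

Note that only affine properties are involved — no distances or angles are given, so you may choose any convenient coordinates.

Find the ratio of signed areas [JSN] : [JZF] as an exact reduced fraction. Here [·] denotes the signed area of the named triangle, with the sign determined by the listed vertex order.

Choose coordinates S = (0, 0), M = (1, 0), F = (0, 1), Z = (3, -3).
1. J is the intersection of line ZM and line SF ⇒ J = (0, 3/2)
2. N is the centroid of triangle SZM ⇒ N = (4/3, -1)
2·[JSN] = 2, 2·[JZF] = -3/2
[JSN]:[JZF] = 2:-3/2 = -4/3

[JSN]:[JZF] = -4/3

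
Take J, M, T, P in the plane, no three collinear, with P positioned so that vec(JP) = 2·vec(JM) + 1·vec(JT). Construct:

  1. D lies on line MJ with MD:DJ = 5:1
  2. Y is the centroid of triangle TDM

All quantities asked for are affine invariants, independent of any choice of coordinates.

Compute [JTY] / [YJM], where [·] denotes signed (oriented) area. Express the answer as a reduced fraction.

Assign J = (0, 0), M = (1, 0), T = (0, 1), P = (2, 1) — the answer is frame-independent, so this choice is without loss of generality.
1. D lies on line MJ with MD:DJ = 5:1 ⇒ D = (1/6, 0)
2. Y is the centroid of triangle TDM ⇒ Y = (7/18, 1/3)
2·[JTY] = -7/18, 2·[YJM] = 1/3
[JTY]:[YJM] = -7/18:1/3 = -7/6

[JTY]:[YJM] = -7/6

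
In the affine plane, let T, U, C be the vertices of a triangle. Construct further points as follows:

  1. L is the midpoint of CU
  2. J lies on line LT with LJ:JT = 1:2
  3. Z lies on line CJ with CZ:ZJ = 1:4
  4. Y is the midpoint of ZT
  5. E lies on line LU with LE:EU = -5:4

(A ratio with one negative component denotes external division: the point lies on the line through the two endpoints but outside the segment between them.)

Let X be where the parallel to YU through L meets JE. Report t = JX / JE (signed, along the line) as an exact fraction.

Set T = (0, 0), U = (1, 0), C = (0, 1); any affine frame gives the same invariant.
1. L is the midpoint of CU ⇒ L = (1/2, 1/2)
2. J lies on line LT with LJ:JT = 1:2 ⇒ J = (1/3, 1/3)
3. Z lies on line CJ with CZ:ZJ = 1:4 ⇒ Z = (1/15, 13/15)
4. Y is the midpoint of ZT ⇒ Y = (1/30, 13/30)
5. E lies on line LU with LE:EU = -5:4 ⇒ E = (3, -2)
through L parallel to YU: direction (29/30, -13/30); meets JE at X = (-23/99, 82/99)
X = J + t·(E−J) with t = -7/33

t = -7/33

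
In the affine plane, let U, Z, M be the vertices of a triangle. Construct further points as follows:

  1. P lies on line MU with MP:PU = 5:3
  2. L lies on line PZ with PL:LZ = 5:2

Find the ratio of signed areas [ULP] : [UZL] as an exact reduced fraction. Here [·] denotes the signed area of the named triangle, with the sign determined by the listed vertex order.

Choose coordinates U = (0, 0), Z = (1, 0), M = (0, 1).
1. P lies on line MU with MP:PU = 5:3 ⇒ P = (0, 3/8)
2. L lies on line PZ with PL:LZ = 5:2 ⇒ L = (5/7, 3/28)
2·[ULP] = 15/56, 2·[UZL] = 3/28
[ULP]:[UZL] = 15/56:3/28 = 5/2

[ULP]:[UZL] = 5/2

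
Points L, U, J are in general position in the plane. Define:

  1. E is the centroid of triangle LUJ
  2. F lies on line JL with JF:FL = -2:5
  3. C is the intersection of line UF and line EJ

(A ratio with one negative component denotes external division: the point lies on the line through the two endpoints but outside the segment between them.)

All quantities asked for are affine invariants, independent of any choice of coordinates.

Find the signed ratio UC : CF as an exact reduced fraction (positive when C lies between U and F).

Choose coordinates L = (0, 0), U = (1, 0), J = (0, 1).
1. E is the centroid of triangle LUJ ⇒ E = (1/3, 1/3)
2. F lies on line JL with JF:FL = -2:5 ⇒ F = (0, 5/3)
3. C is the intersection of line UF and line EJ ⇒ C = (-2, 5)
C = U + t·(F−U) with t = 3, so UC:CF = t:(1−t) = 3:-2

UC:CF = -3/2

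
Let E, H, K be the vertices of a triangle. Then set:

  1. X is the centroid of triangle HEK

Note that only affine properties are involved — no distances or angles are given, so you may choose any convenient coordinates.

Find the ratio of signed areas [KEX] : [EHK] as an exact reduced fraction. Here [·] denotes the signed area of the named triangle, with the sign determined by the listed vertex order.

[KEX]:[EHK] = 1/3

Assign E = (0, 0), H = (1, 0), K = (0, 1) — the answer is frame-independent, so this choice is without loss of generality.
1. X is the centroid of triangle HEK ⇒ X = (1/3, 1/3)
2·[KEX] = 1/3, 2·[EHK] = 1
[KEX]:[EHK] = 1/3:1 = 1/3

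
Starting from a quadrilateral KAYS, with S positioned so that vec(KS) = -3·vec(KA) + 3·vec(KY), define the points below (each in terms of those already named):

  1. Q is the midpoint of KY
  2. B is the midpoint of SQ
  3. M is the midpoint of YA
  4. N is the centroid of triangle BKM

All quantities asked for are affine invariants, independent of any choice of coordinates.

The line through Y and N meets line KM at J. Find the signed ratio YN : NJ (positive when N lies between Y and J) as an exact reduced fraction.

Assign K = (0, 0), A = (1, 0), Y = (0, 1), S = (-3, 3) — the answer is frame-independent, so this choice is without loss of generality.
1. Q is the midpoint of KY ⇒ Q = (0, 1/2)
2. B is the midpoint of SQ ⇒ B = (-3/2, 7/4)
3. M is the midpoint of YA ⇒ M = (1/2, 1/2)
4. N is the centroid of triangle BKM ⇒ N = (-1/3, 3/4)
line YN meets KM at J = (4, 4)
N = Y + t·(J−Y) with t = -1/12, so YN:NJ = -1/12:13/12

YN:NJ = -1/13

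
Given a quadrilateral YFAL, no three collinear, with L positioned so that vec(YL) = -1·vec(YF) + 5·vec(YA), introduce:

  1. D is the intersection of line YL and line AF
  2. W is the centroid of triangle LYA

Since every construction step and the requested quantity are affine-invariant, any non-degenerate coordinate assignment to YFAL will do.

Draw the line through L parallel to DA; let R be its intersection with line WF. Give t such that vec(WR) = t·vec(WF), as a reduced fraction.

t = -7/2

Set Y = (0, 0), F = (1, 0), A = (0, 1), L = (-1, 5); any affine frame gives the same invariant.
1. D is the intersection of line YL and line AF ⇒ D = (-1/4, 5/4)
2. W is the centroid of triangle LYA ⇒ W = (-1/3, 2)
through L parallel to DA: direction (1/4, -1/4); meets WF at R = (-5, 9)
R = W + t·(F−W) with t = -7/2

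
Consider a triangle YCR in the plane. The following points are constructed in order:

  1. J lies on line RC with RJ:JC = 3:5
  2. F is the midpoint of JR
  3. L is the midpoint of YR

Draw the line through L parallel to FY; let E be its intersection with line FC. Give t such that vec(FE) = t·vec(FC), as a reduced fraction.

t = -3/26

Set Y = (0, 0), C = (1, 0), R = (0, 1); any affine frame gives the same invariant.
1. J lies on line RC with RJ:JC = 3:5 ⇒ J = (3/8, 5/8)
2. F is the midpoint of JR ⇒ F = (3/16, 13/16)
3. L is the midpoint of YR ⇒ L = (0, 1/2)
through L parallel to FY: direction (-3/16, -13/16); meets FC at E = (3/32, 29/32)
E = F + t·(C−F) with t = -3/26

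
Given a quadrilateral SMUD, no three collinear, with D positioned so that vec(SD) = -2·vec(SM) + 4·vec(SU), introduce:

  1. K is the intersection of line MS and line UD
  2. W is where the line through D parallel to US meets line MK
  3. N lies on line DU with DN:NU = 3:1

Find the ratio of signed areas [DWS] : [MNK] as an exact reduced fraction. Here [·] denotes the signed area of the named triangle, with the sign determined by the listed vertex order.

Choose coordinates S = (0, 0), M = (1, 0), U = (0, 1), D = (-2, 4).
1. K is the intersection of line MS and line UD ⇒ K = (2/3, 0)
2. W is where the line through D parallel to US meets line MK ⇒ W = (-2, 0)
3. N lies on line DU with DN:NU = 3:1 ⇒ N = (-1/2, 7/4)
2·[DWS] = 8, 2·[MNK] = 7/12
[DWS]:[MNK] = 8:7/12 = 96/7

[DWS]:[MNK] = 96/7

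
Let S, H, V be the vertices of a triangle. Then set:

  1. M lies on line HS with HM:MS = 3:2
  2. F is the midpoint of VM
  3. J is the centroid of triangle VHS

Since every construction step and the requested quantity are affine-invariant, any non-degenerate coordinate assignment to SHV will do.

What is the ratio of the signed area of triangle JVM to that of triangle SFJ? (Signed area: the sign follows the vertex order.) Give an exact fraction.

Assign S = (0, 0), H = (1, 0), V = (0, 1) — the answer is frame-independent, so this choice is without loss of generality.
1. M lies on line HS with HM:MS = 3:2 ⇒ M = (2/5, 0)
2. F is the midpoint of VM ⇒ F = (1/5, 1/2)
3. J is the centroid of triangle VHS ⇒ J = (1/3, 1/3)
2·[JVM] = 1/15, 2·[SFJ] = -1/10
[JVM]:[SFJ] = 1/15:-1/10 = -2/3

[JVM]:[SFJ] = -2/3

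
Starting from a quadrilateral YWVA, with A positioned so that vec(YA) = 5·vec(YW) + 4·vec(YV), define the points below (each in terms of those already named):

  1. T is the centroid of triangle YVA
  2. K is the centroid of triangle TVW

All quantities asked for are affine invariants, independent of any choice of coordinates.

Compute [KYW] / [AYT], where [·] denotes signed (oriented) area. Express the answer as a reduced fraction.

[KYW]:[AYT] = -8/15

Set Y = (0, 0), W = (1, 0), V = (0, 1), A = (5, 4); any affine frame gives the same invariant.
1. T is the centroid of triangle YVA ⇒ T = (5/3, 5/3)
2. K is the centroid of triangle TVW ⇒ K = (8/9, 8/9)
2·[KYW] = 8/9, 2·[AYT] = -5/3
[KYW]:[AYT] = 8/9:-5/3 = -8/15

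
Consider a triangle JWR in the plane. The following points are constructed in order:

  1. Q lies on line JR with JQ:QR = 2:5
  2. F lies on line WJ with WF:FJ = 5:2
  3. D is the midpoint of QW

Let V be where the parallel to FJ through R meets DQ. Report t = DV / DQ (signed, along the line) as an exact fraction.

t = 6

Work in coordinates with J = (0, 0), W = (1, 0), R = (0, 1).
1. Q lies on line JR with JQ:QR = 2:5 ⇒ Q = (0, 2/7)
2. F lies on line WJ with WF:FJ = 5:2 ⇒ F = (2/7, 0)
3. D is the midpoint of QW ⇒ D = (1/2, 1/7)
through R parallel to FJ: direction (-2/7, 0); meets DQ at V = (-5/2, 1)
V = D + t·(Q−D) with t = 6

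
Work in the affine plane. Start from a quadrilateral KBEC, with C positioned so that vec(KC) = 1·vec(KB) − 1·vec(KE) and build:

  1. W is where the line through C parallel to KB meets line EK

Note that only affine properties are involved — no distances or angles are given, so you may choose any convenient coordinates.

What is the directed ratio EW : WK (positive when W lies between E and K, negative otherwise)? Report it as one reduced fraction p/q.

EW:WK = -2

Choose coordinates K = (0, 0), B = (1, 0), E = (0, 1), C = (1, -1).
1. W is where the line through C parallel to KB meets line EK ⇒ W = (0, -1)
W = E + t·(K−E) with t = 2, so EW:WK = t:(1−t) = 2:-1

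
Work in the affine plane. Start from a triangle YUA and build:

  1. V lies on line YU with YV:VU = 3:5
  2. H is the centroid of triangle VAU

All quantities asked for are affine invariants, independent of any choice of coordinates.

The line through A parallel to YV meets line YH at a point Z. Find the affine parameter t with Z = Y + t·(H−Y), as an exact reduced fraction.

Choose coordinates Y = (0, 0), U = (1, 0), A = (0, 1).
1. V lies on line YU with YV:VU = 3:5 ⇒ V = (3/8, 0)
2. H is the centroid of triangle VAU ⇒ H = (11/24, 1/3)
through A parallel to YV: direction (3/8, 0); meets YH at Z = (11/8, 1)
Z = Y + t·(H−Y) with t = 3

t = 3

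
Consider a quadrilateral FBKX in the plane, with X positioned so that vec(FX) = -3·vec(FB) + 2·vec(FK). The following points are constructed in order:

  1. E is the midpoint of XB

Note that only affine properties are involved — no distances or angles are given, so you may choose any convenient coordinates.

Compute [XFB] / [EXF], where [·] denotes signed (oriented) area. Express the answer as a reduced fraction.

[XFB]:[EXF] = 2

Work in coordinates with F = (0, 0), B = (1, 0), K = (0, 1), X = (-3, 2).
1. E is the midpoint of XB ⇒ E = (-1, 1)
2·[XFB] = 2, 2·[EXF] = 1
[XFB]:[EXF] = 2:1 = 2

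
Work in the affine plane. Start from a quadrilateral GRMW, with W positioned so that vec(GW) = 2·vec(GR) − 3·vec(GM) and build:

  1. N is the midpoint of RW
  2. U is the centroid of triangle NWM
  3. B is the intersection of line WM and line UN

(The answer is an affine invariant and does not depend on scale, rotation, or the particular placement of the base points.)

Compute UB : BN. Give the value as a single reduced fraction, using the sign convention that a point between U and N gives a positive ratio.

Choose coordinates G = (0, 0), R = (1, 0), M = (0, 1), W = (2, -3).
1. N is the midpoint of RW ⇒ N = (3/2, -3/2)
2. U is the centroid of triangle NWM ⇒ U = (7/6, -7/6)
3. B is the intersection of line WM and line UN ⇒ B = (1, -1)
B = U + t·(N−U) with t = -1/2, so UB:BN = t:(1−t) = -1/2:3/2

UB:BN = -1/3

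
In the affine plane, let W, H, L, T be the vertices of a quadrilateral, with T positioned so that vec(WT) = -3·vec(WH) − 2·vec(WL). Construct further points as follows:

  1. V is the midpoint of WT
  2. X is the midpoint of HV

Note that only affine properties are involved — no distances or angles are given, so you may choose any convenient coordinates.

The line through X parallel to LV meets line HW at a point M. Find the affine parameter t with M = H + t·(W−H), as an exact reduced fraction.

Assign W = (0, 0), H = (1, 0), L = (0, 1), T = (-3, -2) — the answer is frame-independent, so this choice is without loss of generality.
1. V is the midpoint of WT ⇒ V = (-3/2, -1)
2. X is the midpoint of HV ⇒ X = (-1/4, -1/2)
through X parallel to LV: direction (-3/2, -2); meets HW at M = (1/8, 0)
M = H + t·(W−H) with t = 7/8

t = 7/8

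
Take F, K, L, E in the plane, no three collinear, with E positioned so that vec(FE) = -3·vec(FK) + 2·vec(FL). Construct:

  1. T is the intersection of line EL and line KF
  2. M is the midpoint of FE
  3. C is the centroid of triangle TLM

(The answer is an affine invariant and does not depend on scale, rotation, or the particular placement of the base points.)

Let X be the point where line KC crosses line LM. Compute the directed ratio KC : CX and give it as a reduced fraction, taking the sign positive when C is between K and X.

KC:CX = 2

Set F = (0, 0), K = (1, 0), L = (0, 1), E = (-3, 2); any affine frame gives the same invariant.
1. T is the intersection of line EL and line KF ⇒ T = (3, 0)
2. M is the midpoint of FE ⇒ M = (-3/2, 1)
3. C is the centroid of triangle TLM ⇒ C = (1/2, 2/3)
line KC meets LM at X = (1/4, 1)
C = K + t·(X−K) with t = 2/3, so KC:CX = 2/3:1/3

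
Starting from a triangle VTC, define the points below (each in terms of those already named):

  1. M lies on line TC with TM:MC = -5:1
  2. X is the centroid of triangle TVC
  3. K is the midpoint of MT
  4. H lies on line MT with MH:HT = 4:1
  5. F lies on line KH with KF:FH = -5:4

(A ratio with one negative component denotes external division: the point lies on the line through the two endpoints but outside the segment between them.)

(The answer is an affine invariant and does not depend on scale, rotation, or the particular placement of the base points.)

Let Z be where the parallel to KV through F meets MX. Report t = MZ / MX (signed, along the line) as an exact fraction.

Set V = (0, 0), T = (1, 0), C = (0, 1); any affine frame gives the same invariant.
1. M lies on line TC with TM:MC = -5:1 ⇒ M = (-1/4, 5/4)
2. X is the centroid of triangle TVC ⇒ X = (1/3, 1/3)
3. K is the midpoint of MT ⇒ K = (3/8, 5/8)
4. H lies on line MT with MH:HT = 4:1 ⇒ H = (3/4, 1/4)
5. F lies on line KH with KF:FH = -5:4 ⇒ F = (9/4, -5/4)
through F parallel to KV: direction (-3/8, -5/8); meets MX at Z = (123/68, -135/68)
Z = M + t·(X−M) with t = 60/17

t = 60/17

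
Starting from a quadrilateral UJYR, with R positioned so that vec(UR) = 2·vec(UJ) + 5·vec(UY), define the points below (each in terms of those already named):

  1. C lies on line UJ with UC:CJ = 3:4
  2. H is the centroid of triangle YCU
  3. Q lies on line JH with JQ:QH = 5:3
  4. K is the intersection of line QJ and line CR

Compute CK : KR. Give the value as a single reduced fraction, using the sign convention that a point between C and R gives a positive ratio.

Work in coordinates with U = (0, 0), J = (1, 0), Y = (0, 1), R = (2, 5).
1. C lies on line UJ with UC:CJ = 3:4 ⇒ C = (3/7, 0)
2. H is the centroid of triangle YCU ⇒ H = (1/7, 1/3)
3. Q lies on line JH with JQ:QH = 5:3 ⇒ Q = (13/28, 5/24)
4. K is the intersection of line QJ and line CR ⇒ K = (347/707, 20/101)
K = C + t·(R−C) with t = 4/101, so CK:KR = t:(1−t) = 4/101:97/101

CK:KR = 4/97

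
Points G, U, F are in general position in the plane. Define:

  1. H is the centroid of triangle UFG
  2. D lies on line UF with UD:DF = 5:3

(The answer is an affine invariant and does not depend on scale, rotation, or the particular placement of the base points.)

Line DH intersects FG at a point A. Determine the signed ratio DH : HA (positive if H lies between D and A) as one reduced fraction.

DH:HA = 1/8

Work in coordinates with G = (0, 0), U = (1, 0), F = (0, 1).
1. H is the centroid of triangle UFG ⇒ H = (1/3, 1/3)
2. D lies on line UF with UD:DF = 5:3 ⇒ D = (3/8, 5/8)
line DH meets FG at A = (0, -2)
H = D + t·(A−D) with t = 1/9, so DH:HA = 1/9:8/9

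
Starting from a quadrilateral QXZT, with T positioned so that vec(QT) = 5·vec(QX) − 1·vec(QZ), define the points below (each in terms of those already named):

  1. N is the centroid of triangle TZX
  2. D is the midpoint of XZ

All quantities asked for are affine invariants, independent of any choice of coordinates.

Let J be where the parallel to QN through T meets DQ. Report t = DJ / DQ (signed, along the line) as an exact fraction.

Choose coordinates Q = (0, 0), X = (1, 0), Z = (0, 1), T = (5, -1).
1. N is the centroid of triangle TZX ⇒ N = (2, 0)
2. D is the midpoint of XZ ⇒ D = (1/2, 1/2)
through T parallel to QN: direction (2, 0); meets DQ at J = (-1, -1)
J = D + t·(Q−D) with t = 3

t = 3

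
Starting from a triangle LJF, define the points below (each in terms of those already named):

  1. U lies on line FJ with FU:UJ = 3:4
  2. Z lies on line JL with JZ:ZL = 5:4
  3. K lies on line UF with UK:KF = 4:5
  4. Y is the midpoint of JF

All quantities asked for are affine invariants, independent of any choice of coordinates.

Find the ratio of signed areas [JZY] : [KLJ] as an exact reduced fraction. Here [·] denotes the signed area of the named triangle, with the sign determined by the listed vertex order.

Assign L = (0, 0), J = (1, 0), F = (0, 1) — the answer is frame-independent, so this choice is without loss of generality.
1. U lies on line FJ with FU:UJ = 3:4 ⇒ U = (3/7, 4/7)
2. Z lies on line JL with JZ:ZL = 5:4 ⇒ Z = (4/9, 0)
3. K lies on line UF with UK:KF = 4:5 ⇒ K = (5/21, 16/21)
4. Y is the midpoint of JF ⇒ Y = (1/2, 1/2)
2·[JZY] = -5/18, 2·[KLJ] = 16/21
[JZY]:[KLJ] = -5/18:16/21 = -35/96

[JZY]:[KLJ] = -35/96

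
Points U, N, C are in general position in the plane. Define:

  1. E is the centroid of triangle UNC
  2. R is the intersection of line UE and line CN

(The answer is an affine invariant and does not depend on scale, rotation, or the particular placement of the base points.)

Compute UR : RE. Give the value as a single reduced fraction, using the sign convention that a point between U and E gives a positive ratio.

Set U = (0, 0), N = (1, 0), C = (0, 1); any affine frame gives the same invariant.
1. E is the centroid of triangle UNC ⇒ E = (1/3, 1/3)
2. R is the intersection of line UE and line CN ⇒ R = (1/2, 1/2)
R = U + t·(E−U) with t = 3/2, so UR:RE = t:(1−t) = 3/2:-1/2

UR:RE = -3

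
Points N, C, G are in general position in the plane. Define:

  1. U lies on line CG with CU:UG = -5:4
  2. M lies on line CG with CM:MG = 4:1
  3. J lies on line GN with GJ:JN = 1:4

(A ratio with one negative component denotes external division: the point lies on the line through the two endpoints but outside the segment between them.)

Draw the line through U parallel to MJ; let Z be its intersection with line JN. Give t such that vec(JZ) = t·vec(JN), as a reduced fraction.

t = -21/4

Set N = (0, 0), C = (1, 0), G = (0, 1); any affine frame gives the same invariant.
1. U lies on line CG with CU:UG = -5:4 ⇒ U = (-4, 5)
2. M lies on line CG with CM:MG = 4:1 ⇒ M = (1/5, 4/5)
3. J lies on line GN with GJ:JN = 1:4 ⇒ J = (0, 4/5)
through U parallel to MJ: direction (-1/5, 0); meets JN at Z = (0, 5)
Z = J + t·(N−J) with t = -21/4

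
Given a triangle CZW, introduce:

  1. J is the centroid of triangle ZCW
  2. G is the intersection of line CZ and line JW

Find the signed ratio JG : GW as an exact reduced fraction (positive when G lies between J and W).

Assign C = (0, 0), Z = (1, 0), W = (0, 1) — the answer is frame-independent, so this choice is without loss of generality.
1. J is the centroid of triangle ZCW ⇒ J = (1/3, 1/3)
2. G is the intersection of line CZ and line JW ⇒ G = (1/2, 0)
G = J + t·(W−J) with t = -1/2, so JG:GW = t:(1−t) = -1/2:3/2

JG:GW = -1/3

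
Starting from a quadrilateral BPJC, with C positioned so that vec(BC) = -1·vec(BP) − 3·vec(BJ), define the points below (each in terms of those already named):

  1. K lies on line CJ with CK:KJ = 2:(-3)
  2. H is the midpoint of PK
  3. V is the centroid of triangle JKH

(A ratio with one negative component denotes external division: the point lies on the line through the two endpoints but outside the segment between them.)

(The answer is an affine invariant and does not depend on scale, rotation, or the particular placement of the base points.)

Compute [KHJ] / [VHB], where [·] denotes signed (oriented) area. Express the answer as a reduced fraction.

[KHJ]:[VHB] = 45/13

Set B = (0, 0), P = (1, 0), J = (0, 1), C = (-1, -3); any affine frame gives the same invariant.
1. K lies on line CJ with CK:KJ = 2:(-3) ⇒ K = (-3, -11)
2. H is the midpoint of PK ⇒ H = (-1, -11/2)
3. V is the centroid of triangle JKH ⇒ V = (-4/3, -31/6)
2·[KHJ] = 15/2, 2·[VHB] = 13/6
[KHJ]:[VHB] = 15/2:13/6 = 45/13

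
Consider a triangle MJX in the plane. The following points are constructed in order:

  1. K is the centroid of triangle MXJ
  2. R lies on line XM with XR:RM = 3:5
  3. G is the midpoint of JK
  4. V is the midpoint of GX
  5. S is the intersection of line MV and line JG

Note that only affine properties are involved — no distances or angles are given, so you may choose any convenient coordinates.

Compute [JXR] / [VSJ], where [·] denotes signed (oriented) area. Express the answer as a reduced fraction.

[JXR]:[VSJ] = 27/14

Set M = (0, 0), J = (1, 0), X = (0, 1); any affine frame gives the same invariant.
1. K is the centroid of triangle MXJ ⇒ K = (1/3, 1/3)
2. R lies on line XM with XR:RM = 3:5 ⇒ R = (0, 5/8)
3. G is the midpoint of JK ⇒ G = (2/3, 1/6)
4. V is the midpoint of GX ⇒ V = (1/3, 7/12)
5. S is the intersection of line MV and line JG ⇒ S = (2/9, 7/18)
2·[JXR] = 3/8, 2·[VSJ] = 7/36
[JXR]:[VSJ] = 3/8:7/36 = 27/14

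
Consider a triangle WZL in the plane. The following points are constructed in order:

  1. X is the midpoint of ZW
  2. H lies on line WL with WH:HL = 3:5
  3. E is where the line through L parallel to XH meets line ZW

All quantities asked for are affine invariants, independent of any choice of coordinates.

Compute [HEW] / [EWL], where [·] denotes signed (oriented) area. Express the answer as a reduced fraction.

Work in coordinates with W = (0, 0), Z = (1, 0), L = (0, 1).
1. X is the midpoint of ZW ⇒ X = (1/2, 0)
2. H lies on line WL with WH:HL = 3:5 ⇒ H = (0, 3/8)
3. E is where the line through L parallel to XH meets line ZW ⇒ E = (4/3, 0)
2·[HEW] = -1/2, 2·[EWL] = -4/3
[HEW]:[EWL] = -1/2:-4/3 = 3/8

[HEW]:[EWL] = 3/8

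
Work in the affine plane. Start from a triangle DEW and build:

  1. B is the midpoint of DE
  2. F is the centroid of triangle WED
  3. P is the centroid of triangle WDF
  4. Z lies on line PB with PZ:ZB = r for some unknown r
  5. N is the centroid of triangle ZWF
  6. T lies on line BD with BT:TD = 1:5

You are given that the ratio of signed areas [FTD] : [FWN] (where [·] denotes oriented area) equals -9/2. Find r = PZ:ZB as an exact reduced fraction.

r = 1/5

Work in coordinates with D = (0, 0), E = (1, 0), W = (0, 1).
1. B is the midpoint of DE ⇒ B = (1/2, 0)
2. F is the centroid of triangle WED ⇒ F = (1/3, 1/3)
3. P is the centroid of triangle WDF ⇒ P = (1/9, 4/9)
4. With PZ:ZB = r, write λ = r/(r+1) so Z = P + λ·(B−P); Z is affine-linear in λ
5. N is the centroid of triangle ZWF ⇒ N is an affine combination of earlier points and hence also affine-linear in λ
6. T lies on line BD with BT:TD = 1:5 ⇒ T = (5/12, 0)
Every point depending on Z is an affine combination of Z and λ-independent points, so each such coordinate is linear in λ; the λ² term in each signed area is a multiple of (B−P)×(B−P) = 0, so 2·[FTD] and 2·[FWN] are each linear in λ. Evaluating at λ=0 and λ=1:
  2·[FTD] = -5/36,   2·[FWN] = -1/27·λ + 1/27
So [FTD]:[FWN] = (-5/36) / (-1/27·λ + 1/27). Setting this equal to -9/2:
  -5/36 = -9/2·(-1/27·λ + 1/27)  ⇒  λ = 1/6
Then r = λ/(1−λ) = (1/6)/(5/6) = 1/5. Check: with r = 1/5, Z = (19/108, 10/27) and [FTD]:[FWN] = -9/2 as required.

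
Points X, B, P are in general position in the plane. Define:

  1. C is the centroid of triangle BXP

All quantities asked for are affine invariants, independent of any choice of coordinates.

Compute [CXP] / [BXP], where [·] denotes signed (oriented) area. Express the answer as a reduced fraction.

Assign X = (0, 0), B = (1, 0), P = (0, 1) — the answer is frame-independent, so this choice is without loss of generality.
1. C is the centroid of triangle BXP ⇒ C = (1/3, 1/3)
2·[CXP] = -1/3, 2·[BXP] = -1
[CXP]:[BXP] = -1/3:-1 = 1/3

[CXP]:[BXP] = 1/3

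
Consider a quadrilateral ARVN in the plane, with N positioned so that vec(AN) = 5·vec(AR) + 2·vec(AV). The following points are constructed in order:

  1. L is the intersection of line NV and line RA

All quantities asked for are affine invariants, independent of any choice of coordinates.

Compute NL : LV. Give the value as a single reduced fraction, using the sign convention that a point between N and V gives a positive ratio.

NL:LV = -2

Assign A = (0, 0), R = (1, 0), V = (0, 1), N = (5, 2) — the answer is frame-independent, so this choice is without loss of generality.
1. L is the intersection of line NV and line RA ⇒ L = (-5, 0)
L = N + t·(V−N) with t = 2, so NL:LV = t:(1−t) = 2:-1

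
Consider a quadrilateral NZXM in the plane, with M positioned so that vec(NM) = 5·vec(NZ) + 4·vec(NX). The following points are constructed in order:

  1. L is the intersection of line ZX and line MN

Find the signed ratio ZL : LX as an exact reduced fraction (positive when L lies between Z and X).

ZL:LX = 4/5

Choose coordinates N = (0, 0), Z = (1, 0), X = (0, 1), M = (5, 4).
1. L is the intersection of line ZX and line MN ⇒ L = (5/9, 4/9)
L = Z + t·(X−Z) with t = 4/9, so ZL:LX = t:(1−t) = 4/9:5/9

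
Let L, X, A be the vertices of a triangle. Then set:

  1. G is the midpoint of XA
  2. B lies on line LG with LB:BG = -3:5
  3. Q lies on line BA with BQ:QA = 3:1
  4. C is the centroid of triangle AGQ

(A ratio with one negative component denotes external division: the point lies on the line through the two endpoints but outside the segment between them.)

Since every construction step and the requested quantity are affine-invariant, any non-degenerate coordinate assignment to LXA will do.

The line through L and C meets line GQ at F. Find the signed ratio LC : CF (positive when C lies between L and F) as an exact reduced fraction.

LC:CF = -23/5

Work in coordinates with L = (0, 0), X = (1, 0), A = (0, 1).
1. G is the midpoint of XA ⇒ G = (1/2, 1/2)
2. B lies on line LG with LB:BG = -3:5 ⇒ B = (-3/4, -3/4)
3. Q lies on line BA with BQ:QA = 3:1 ⇒ Q = (-3/16, 9/16)
4. C is the centroid of triangle AGQ ⇒ C = (5/48, 11/16)
line LC meets GQ at F = (15/184, 99/184)
C = L + t·(F−L) with t = 23/18, so LC:CF = 23/18:-5/18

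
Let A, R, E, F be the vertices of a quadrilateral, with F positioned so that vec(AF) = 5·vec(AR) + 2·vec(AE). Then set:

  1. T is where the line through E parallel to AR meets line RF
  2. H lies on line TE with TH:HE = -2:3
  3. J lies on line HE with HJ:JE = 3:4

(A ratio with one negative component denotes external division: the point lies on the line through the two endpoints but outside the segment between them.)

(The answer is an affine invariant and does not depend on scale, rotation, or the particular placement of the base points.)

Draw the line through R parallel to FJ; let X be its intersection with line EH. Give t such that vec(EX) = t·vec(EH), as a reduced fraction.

Set A = (0, 0), R = (1, 0), E = (0, 1), F = (5, 2); any affine frame gives the same invariant.
1. T is where the line through E parallel to AR meets line RF ⇒ T = (3, 1)
2. H lies on line TE with TH:HE = -2:3 ⇒ H = (9, 1)
3. J lies on line HE with HJ:JE = 3:4 ⇒ J = (36/7, 1)
through R parallel to FJ: direction (1/7, -1); meets EH at X = (6/7, 1)
X = E + t·(H−E) with t = 2/21

t = 2/21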